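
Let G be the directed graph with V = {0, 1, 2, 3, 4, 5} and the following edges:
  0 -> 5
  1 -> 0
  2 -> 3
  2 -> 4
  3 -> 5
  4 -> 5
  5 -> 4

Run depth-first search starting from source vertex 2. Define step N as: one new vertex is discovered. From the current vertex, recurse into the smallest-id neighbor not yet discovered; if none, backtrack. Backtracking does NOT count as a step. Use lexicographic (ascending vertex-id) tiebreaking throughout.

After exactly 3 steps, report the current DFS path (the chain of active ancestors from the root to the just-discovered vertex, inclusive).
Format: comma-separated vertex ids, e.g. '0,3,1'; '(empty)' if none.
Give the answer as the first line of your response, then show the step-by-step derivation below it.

2,3,5

step 1: discover 2; path=2; order=2
step 2: discover 3; path=2>3; order=2,3
step 3: discover 5; path=2>3>5; order=2,3,5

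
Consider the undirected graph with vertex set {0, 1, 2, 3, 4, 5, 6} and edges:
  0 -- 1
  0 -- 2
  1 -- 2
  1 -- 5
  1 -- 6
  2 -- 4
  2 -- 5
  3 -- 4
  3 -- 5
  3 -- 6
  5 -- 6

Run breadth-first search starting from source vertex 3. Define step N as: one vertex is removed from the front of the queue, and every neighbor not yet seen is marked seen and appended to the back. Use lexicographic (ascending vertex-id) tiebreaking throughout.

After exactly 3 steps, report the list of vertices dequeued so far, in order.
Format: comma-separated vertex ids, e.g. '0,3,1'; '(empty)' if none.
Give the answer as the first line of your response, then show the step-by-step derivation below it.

3,4,5

step 1: dequeue 3; queue=[4,5,6]; order=3
step 2: dequeue 4; queue=[5,6,2]; order=3,4
step 3: dequeue 5; queue=[6,2,1]; order=3,4,5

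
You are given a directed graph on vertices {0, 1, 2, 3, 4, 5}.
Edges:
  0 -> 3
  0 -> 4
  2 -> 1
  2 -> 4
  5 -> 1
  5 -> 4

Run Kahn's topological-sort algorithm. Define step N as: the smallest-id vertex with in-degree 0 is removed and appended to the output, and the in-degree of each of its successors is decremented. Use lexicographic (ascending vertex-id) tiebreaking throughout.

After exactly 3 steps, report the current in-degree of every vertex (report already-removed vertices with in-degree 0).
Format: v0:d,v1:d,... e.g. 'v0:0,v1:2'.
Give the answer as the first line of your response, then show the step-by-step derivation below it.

v0:0,v1:1,v2:0,v3:0,v4:1,v5:0

step 1: output 0; order=[0]; indeg=(0,2,0,0,2,0)
step 2: output 2; order=[0,2]; indeg=(0,1,0,0,1,0)
step 3: output 3; order=[0,2,3]; indeg=(0,1,0,0,1,0)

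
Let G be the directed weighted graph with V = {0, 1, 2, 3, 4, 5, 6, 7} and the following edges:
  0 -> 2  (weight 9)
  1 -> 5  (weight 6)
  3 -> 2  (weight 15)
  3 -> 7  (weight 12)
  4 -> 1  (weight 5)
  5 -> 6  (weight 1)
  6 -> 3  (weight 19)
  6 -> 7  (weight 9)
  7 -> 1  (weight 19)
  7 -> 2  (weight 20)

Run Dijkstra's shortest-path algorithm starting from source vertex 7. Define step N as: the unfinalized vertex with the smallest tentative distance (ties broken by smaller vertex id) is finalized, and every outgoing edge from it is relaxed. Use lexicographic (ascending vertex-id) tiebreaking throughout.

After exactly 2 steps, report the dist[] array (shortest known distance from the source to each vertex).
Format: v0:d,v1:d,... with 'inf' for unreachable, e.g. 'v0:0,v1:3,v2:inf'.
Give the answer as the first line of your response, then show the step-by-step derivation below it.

v0:inf,v1:19,v2:20,v3:inf,v4:inf,v5:25,v6:inf,v7:0

step 1: dist = v0:inf,v1:19,v2:20,v3:inf,v4:inf,v5:inf,v6:inf,v7:0
step 2: dist = v0:inf,v1:19,v2:20,v3:inf,v4:inf,v5:25,v6:inf,v7:0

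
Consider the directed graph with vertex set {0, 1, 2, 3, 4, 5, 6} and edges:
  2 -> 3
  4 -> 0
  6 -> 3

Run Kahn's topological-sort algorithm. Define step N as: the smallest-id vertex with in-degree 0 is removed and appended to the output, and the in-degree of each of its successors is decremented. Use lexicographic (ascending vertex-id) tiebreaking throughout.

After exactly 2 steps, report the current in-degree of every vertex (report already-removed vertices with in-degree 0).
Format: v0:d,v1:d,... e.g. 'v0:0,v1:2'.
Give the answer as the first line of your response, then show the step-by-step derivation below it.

v0:1,v1:0,v2:0,v3:1,v4:0,v5:0,v6:0

step 1: output 1; order=[1]; indeg=(1,0,0,2,0,0,0)
step 2: output 2; order=[1,2]; indeg=(1,0,0,1,0,0,0)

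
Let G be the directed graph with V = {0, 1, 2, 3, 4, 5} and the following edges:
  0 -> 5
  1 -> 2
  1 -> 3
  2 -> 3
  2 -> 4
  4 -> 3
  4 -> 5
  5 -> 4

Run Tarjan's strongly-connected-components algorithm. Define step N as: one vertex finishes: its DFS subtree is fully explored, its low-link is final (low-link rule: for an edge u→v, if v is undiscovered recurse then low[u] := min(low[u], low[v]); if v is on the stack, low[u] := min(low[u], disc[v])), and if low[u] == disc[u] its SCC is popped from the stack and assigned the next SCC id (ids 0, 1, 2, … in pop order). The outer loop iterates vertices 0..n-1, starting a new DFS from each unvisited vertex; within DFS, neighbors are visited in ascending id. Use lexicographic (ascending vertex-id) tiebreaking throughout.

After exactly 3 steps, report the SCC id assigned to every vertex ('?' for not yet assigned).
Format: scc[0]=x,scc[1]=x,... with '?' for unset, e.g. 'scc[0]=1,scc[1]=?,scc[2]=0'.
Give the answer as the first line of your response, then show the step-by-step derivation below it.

scc[0]=?,scc[1]=?,scc[2]=?,scc[3]=0,scc[4]=1,scc[5]=1

step 1: low=(low[0]=0,low[1]=?,low[2]=?,low[3]=3,low[4]=2,low[5]=1); scc=(scc[0]=?,scc[1]=?,scc[2]=?,scc[3]=0,scc[4]=?,scc[5]=?)
step 2: low=(low[0]=0,low[1]=?,low[2]=?,low[3]=3,low[4]=1,low[5]=1); scc=(scc[0]=?,scc[1]=?,scc[2]=?,scc[3]=0,scc[4]=?,scc[5]=?)
step 3: low=(low[0]=0,low[1]=?,low[2]=?,low[3]=3,low[4]=1,low[5]=1); scc=(scc[0]=?,scc[1]=?,scc[2]=?,scc[3]=0,scc[4]=1,scc[5]=1)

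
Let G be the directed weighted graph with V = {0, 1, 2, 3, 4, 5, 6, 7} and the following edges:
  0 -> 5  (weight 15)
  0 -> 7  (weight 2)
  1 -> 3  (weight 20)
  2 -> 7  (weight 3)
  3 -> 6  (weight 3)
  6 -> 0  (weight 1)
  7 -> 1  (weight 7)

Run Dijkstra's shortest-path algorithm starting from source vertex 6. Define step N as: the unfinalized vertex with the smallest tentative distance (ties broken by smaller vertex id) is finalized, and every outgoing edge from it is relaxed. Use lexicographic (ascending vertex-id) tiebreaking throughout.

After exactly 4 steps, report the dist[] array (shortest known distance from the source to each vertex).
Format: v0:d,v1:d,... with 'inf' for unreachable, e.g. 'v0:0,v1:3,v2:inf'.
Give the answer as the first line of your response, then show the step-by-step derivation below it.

v0:1,v1:10,v2:inf,v3:30,v4:inf,v5:16,v6:0,v7:3

step 1: dist = v0:1,v1:inf,v2:inf,v3:inf,v4:inf,v5:inf,v6:0,v7:inf
step 2: dist = v0:1,v1:inf,v2:inf,v3:inf,v4:inf,v5:16,v6:0,v7:3
step 3: dist = v0:1,v1:10,v2:inf,v3:inf,v4:inf,v5:16,v6:0,v7:3
step 4: dist = v0:1,v1:10,v2:inf,v3:30,v4:inf,v5:16,v6:0,v7:3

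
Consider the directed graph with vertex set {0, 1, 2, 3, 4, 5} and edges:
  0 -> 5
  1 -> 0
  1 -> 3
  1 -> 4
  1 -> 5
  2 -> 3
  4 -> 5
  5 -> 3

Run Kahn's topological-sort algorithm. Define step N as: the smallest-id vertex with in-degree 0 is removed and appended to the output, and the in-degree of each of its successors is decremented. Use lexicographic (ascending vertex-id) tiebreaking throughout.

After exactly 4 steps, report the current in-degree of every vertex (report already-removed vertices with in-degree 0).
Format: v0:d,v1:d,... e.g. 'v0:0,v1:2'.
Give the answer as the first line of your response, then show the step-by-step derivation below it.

v0:0,v1:0,v2:0,v3:1,v4:0,v5:0

step 1: output 1; order=[1]; indeg=(0,0,0,2,0,2)
step 2: output 0; order=[1,0]; indeg=(0,0,0,2,0,1)
step 3: output 2; order=[1,0,2]; indeg=(0,0,0,1,0,1)
step 4: output 4; order=[1,0,2,4]; indeg=(0,0,0,1,0,0)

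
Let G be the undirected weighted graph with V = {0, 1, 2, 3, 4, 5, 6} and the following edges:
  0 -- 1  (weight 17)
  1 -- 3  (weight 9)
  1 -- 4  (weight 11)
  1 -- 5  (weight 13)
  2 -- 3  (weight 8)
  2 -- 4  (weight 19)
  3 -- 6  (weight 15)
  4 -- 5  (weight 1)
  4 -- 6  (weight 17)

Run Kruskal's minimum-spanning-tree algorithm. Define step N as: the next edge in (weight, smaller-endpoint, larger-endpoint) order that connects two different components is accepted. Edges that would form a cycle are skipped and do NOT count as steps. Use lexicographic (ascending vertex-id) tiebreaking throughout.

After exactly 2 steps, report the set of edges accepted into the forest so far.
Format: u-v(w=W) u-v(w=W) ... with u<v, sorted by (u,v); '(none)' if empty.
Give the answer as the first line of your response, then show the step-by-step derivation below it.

2-3(w=8) 4-5(w=1)

step 1: add edge 4-5 (w=1); MST = {4-5(w=1)}
step 2: add edge 2-3 (w=8); MST = {2-3(w=8) 4-5(w=1)}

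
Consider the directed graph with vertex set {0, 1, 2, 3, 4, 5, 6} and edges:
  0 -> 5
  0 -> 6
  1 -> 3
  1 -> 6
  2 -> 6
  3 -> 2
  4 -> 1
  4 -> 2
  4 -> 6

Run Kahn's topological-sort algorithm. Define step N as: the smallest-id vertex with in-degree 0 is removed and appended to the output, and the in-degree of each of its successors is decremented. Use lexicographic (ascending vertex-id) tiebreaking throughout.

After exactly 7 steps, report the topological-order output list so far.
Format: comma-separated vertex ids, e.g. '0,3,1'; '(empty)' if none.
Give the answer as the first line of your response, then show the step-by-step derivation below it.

0,4,1,3,2,5,6

step 1: output 0; order=[0]; indeg=(0,1,2,1,0,0,3)
step 2: output 4; order=[0,4]; indeg=(0,0,1,1,0,0,2)
step 3: output 1; order=[0,4,1]; indeg=(0,0,1,0,0,0,1)
step 4: output 3; order=[0,4,1,3]; indeg=(0,0,0,0,0,0,1)
step 5: output 2; order=[0,4,1,3,2]; indeg=(0,0,0,0,0,0,0)
step 6: output 5; order=[0,4,1,3,2,5]; indeg=(0,0,0,0,0,0,0)
step 7: output 6; order=[0,4,1,3,2,5,6]; indeg=(0,0,0,0,0,0,0)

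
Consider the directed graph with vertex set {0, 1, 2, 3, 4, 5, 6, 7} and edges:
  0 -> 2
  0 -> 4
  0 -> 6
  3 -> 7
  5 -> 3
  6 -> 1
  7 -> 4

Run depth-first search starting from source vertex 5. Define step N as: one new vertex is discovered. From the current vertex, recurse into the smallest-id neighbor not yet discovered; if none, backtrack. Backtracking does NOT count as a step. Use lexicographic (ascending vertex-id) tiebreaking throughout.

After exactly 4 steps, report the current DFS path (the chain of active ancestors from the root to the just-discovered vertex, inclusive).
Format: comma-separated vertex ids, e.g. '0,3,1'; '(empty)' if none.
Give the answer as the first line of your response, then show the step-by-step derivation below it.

5,3,7,4

step 1: discover 5; path=5; order=5
step 2: discover 3; path=5>3; order=5,3
step 3: discover 7; path=5>3>7; order=5,3,7
step 4: discover 4; path=5>3>7>4; order=5,3,7,4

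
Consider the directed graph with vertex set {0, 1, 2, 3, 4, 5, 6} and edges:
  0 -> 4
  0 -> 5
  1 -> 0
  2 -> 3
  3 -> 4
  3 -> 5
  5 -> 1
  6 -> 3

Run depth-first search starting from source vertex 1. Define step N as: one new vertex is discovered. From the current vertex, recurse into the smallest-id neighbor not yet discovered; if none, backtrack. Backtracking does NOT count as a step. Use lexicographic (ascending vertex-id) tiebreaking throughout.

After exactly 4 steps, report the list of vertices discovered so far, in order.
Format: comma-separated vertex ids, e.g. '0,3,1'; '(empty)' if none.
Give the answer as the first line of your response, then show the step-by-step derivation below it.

1,0,4,5

step 1: discover 1; path=1; order=1
step 2: discover 0; path=1>0; order=1,0
step 3: discover 4; path=1>0>4; order=1,0,4
step 4: discover 5; path=1>0>5; order=1,0,4,5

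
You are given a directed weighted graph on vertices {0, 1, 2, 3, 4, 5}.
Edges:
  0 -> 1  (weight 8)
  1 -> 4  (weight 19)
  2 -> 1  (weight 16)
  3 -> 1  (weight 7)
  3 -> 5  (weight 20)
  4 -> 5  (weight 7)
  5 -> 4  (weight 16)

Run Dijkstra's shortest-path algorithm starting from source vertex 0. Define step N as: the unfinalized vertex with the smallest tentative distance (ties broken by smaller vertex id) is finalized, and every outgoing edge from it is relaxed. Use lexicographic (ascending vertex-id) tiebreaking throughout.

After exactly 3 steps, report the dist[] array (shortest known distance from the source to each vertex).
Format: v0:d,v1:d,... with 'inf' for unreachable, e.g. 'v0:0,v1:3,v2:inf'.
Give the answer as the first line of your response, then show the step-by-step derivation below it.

v0:0,v1:8,v2:inf,v3:inf,v4:27,v5:34

step 1: dist = v0:0,v1:8,v2:inf,v3:inf,v4:inf,v5:inf
step 2: dist = v0:0,v1:8,v2:inf,v3:inf,v4:27,v5:inf
step 3: dist = v0:0,v1:8,v2:inf,v3:inf,v4:27,v5:34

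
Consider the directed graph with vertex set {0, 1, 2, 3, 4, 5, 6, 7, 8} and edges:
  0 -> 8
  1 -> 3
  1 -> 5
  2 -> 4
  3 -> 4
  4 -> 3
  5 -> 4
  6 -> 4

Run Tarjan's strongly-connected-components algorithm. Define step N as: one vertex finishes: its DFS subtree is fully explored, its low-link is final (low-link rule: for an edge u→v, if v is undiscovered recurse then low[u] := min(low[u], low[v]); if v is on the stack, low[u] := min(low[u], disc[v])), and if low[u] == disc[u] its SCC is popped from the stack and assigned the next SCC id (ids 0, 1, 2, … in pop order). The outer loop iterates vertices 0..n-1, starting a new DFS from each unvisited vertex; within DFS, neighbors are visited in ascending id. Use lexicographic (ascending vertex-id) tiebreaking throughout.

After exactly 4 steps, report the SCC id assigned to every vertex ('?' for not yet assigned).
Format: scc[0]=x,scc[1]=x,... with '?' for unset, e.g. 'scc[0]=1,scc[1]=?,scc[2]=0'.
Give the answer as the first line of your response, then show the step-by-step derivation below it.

scc[0]=1,scc[1]=?,scc[2]=?,scc[3]=2,scc[4]=2,scc[5]=?,scc[6]=?,scc[7]=?,scc[8]=0

step 1: low=(low[0]=0,low[1]=?,low[2]=?,low[3]=?,low[4]=?,low[5]=?,low[6]=?,low[7]=?,low[8]=1); scc=(scc[0]=?,scc[1]=?,scc[2]=?,scc[3]=?,scc[4]=?,scc[5]=?,scc[6]=?,scc[7]=?,scc[8]=0)
step 2: low=(low[0]=0,low[1]=?,low[2]=?,low[3]=?,low[4]=?,low[5]=?,low[6]=?,low[7]=?,low[8]=1); scc=(scc[0]=1,scc[1]=?,scc[2]=?,scc[3]=?,scc[4]=?,scc[5]=?,scc[6]=?,scc[7]=?,scc[8]=0)
step 3: low=(low[0]=0,low[1]=2,low[2]=?,low[3]=3,low[4]=3,low[5]=?,low[6]=?,low[7]=?,low[8]=1); scc=(scc[0]=1,scc[1]=?,scc[2]=?,scc[3]=?,scc[4]=?,scc[5]=?,scc[6]=?,scc[7]=?,scc[8]=0)
step 4: low=(low[0]=0,low[1]=2,low[2]=?,low[3]=3,low[4]=3,low[5]=?,low[6]=?,low[7]=?,low[8]=1); scc=(scc[0]=1,scc[1]=?,scc[2]=?,scc[3]=2,scc[4]=2,scc[5]=?,scc[6]=?,scc[7]=?,scc[8]=0)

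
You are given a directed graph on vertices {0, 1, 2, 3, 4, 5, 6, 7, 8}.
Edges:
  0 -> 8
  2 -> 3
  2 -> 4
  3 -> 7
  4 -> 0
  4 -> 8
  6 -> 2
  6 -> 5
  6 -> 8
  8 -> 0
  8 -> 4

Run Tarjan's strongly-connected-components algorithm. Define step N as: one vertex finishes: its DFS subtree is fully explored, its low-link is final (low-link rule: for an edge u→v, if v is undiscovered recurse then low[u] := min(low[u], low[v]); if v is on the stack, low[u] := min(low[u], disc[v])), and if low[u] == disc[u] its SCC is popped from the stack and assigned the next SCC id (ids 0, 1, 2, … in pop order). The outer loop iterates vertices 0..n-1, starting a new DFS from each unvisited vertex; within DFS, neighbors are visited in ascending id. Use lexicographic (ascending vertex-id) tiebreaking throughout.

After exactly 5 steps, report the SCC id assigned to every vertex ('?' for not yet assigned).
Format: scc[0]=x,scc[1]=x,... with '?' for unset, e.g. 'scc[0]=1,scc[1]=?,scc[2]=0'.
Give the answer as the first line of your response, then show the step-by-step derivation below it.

scc[0]=0,scc[1]=1,scc[2]=?,scc[3]=?,scc[4]=0,scc[5]=?,scc[6]=?,scc[7]=2,scc[8]=0

step 1: low=(low[0]=0,low[1]=?,low[2]=?,low[3]=?,low[4]=0,low[5]=?,low[6]=?,low[7]=?,low[8]=0); scc=(scc[0]=?,scc[1]=?,scc[2]=?,scc[3]=?,scc[4]=?,scc[5]=?,scc[6]=?,scc[7]=?,scc[8]=?)
step 2: low=(low[0]=0,low[1]=?,low[2]=?,low[3]=?,low[4]=0,low[5]=?,low[6]=?,low[7]=?,low[8]=0); scc=(scc[0]=?,scc[1]=?,scc[2]=?,scc[3]=?,scc[4]=?,scc[5]=?,scc[6]=?,scc[7]=?,scc[8]=?)
step 3: low=(low[0]=0,low[1]=?,low[2]=?,low[3]=?,low[4]=0,low[5]=?,low[6]=?,low[7]=?,low[8]=0); scc=(scc[0]=0,scc[1]=?,scc[2]=?,scc[3]=?,scc[4]=0,scc[5]=?,scc[6]=?,scc[7]=?,scc[8]=0)
step 4: low=(low[0]=0,low[1]=3,low[2]=?,low[3]=?,low[4]=0,low[5]=?,low[6]=?,low[7]=?,low[8]=0); scc=(scc[0]=0,scc[1]=1,scc[2]=?,scc[3]=?,scc[4]=0,scc[5]=?,scc[6]=?,scc[7]=?,scc[8]=0)
step 5: low=(low[0]=0,low[1]=3,low[2]=4,low[3]=5,low[4]=0,low[5]=?,low[6]=?,low[7]=6,low[8]=0); scc=(scc[0]=0,scc[1]=1,scc[2]=?,scc[3]=?,scc[4]=0,scc[5]=?,scc[6]=?,scc[7]=2,scc[8]=0)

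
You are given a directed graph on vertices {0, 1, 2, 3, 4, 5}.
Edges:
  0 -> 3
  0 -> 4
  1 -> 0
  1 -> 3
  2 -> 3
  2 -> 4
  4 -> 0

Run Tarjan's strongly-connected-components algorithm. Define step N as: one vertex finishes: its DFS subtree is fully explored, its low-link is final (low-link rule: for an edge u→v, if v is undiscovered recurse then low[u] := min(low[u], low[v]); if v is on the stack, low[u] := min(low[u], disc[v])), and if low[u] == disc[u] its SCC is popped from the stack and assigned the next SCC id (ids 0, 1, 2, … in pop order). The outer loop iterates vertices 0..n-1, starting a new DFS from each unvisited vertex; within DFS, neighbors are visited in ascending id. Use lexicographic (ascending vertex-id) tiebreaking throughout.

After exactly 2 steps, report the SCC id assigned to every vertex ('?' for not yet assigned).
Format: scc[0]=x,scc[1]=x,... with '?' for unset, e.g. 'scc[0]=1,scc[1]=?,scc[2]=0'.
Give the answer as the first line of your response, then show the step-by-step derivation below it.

scc[0]=?,scc[1]=?,scc[2]=?,scc[3]=0,scc[4]=?,scc[5]=?

step 1: low=(low[0]=0,low[1]=?,low[2]=?,low[3]=1,low[4]=?,low[5]=?); scc=(scc[0]=?,scc[1]=?,scc[2]=?,scc[3]=0,scc[4]=?,scc[5]=?)
step 2: low=(low[0]=0,low[1]=?,low[2]=?,low[3]=1,low[4]=0,low[5]=?); scc=(scc[0]=?,scc[1]=?,scc[2]=?,scc[3]=0,scc[4]=?,scc[5]=?)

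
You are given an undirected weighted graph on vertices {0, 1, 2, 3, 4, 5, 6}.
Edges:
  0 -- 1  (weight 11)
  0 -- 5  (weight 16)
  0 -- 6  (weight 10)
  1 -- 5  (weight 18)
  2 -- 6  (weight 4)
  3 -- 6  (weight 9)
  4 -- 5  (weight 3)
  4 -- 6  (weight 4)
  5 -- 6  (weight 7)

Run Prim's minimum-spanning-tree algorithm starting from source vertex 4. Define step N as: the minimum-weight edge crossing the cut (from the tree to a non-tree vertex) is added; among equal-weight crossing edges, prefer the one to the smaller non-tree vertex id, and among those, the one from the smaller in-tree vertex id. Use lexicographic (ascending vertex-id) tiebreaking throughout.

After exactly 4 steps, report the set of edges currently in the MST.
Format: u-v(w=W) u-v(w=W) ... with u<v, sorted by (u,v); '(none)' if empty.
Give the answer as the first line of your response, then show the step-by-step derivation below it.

2-6(w=4) 3-6(w=9) 4-5(w=3) 4-6(w=4)

step 1: add edge 4-5 (w=3); MST = {4-5(w=3)}
step 2: add edge 4-6 (w=4); MST = {4-5(w=3) 4-6(w=4)}
step 3: add edge 2-6 (w=4); MST = {2-6(w=4) 4-5(w=3) 4-6(w=4)}
step 4: add edge 3-6 (w=9); MST = {2-6(w=4) 3-6(w=9) 4-5(w=3) 4-6(w=4)}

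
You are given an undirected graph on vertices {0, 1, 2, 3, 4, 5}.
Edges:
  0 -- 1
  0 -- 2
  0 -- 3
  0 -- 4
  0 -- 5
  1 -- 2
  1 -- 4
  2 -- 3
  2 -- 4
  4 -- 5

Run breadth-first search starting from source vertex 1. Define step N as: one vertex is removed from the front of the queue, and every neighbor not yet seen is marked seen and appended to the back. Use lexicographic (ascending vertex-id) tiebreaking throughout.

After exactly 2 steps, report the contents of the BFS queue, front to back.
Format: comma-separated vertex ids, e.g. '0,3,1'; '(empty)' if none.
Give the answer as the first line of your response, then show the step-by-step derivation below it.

2,4,3,5

step 1: dequeue 1; queue=[0,2,4]; order=1
step 2: dequeue 0; queue=[2,4,3,5]; order=1,0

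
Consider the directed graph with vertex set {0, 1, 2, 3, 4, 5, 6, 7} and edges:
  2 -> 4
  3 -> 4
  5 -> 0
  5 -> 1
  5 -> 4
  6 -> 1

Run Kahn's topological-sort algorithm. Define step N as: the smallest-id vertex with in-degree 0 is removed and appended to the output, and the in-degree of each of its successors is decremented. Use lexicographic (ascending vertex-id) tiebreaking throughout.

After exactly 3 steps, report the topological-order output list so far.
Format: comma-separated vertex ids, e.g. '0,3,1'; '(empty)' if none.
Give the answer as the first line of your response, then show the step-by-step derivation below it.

2,3,5

step 1: output 2; order=[2]; indeg=(1,2,0,0,2,0,0,0)
step 2: output 3; order=[2,3]; indeg=(1,2,0,0,1,0,0,0)
step 3: output 5; order=[2,3,5]; indeg=(0,1,0,0,0,0,0,0)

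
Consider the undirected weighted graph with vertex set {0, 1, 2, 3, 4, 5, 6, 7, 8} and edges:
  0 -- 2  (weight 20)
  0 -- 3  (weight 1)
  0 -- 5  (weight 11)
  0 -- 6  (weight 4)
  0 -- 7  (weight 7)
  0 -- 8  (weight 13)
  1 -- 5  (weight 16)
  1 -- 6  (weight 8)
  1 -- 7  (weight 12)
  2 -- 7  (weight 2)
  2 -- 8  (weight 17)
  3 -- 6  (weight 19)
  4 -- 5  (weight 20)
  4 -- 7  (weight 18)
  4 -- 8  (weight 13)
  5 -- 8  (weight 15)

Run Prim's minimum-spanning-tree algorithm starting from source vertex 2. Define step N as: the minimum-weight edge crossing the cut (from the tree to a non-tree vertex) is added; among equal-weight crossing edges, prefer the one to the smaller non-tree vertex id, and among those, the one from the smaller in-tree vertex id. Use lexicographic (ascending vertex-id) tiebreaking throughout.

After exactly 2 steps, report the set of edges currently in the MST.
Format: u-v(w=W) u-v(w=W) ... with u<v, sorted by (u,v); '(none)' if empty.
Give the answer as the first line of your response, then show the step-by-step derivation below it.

0-7(w=7) 2-7(w=2)

step 1: add edge 2-7 (w=2); MST = {2-7(w=2)}
step 2: add edge 0-7 (w=7); MST = {0-7(w=7) 2-7(w=2)}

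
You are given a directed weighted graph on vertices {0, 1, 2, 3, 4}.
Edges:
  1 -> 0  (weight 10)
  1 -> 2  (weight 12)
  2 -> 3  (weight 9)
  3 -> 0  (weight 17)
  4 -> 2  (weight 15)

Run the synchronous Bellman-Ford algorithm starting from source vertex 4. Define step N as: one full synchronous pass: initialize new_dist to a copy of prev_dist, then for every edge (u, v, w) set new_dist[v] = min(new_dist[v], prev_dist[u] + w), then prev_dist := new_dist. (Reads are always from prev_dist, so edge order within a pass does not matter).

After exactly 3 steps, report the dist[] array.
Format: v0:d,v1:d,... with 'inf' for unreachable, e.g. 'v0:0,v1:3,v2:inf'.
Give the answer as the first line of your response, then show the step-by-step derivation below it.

v0:41,v1:inf,v2:15,v3:24,v4:0

step 1: dist = v0:inf,v1:inf,v2:15,v3:inf,v4:0
step 2: dist = v0:inf,v1:inf,v2:15,v3:24,v4:0
step 3: dist = v0:41,v1:inf,v2:15,v3:24,v4:0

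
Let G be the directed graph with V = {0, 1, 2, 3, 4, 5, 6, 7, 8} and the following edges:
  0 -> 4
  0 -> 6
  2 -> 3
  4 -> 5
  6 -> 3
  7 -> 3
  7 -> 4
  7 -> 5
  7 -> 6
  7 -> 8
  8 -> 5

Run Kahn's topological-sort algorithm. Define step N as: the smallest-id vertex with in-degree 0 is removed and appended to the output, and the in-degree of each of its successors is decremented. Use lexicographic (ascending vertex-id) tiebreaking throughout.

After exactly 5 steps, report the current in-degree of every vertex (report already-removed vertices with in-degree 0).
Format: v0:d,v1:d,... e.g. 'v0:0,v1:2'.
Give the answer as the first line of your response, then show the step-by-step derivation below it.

v0:0,v1:0,v2:0,v3:1,v4:0,v5:1,v6:0,v7:0,v8:0

step 1: output 0; order=[0]; indeg=(0,0,0,3,1,3,1,0,1)
step 2: output 1; order=[0,1]; indeg=(0,0,0,3,1,3,1,0,1)
step 3: output 2; order=[0,1,2]; indeg=(0,0,0,2,1,3,1,0,1)
step 4: output 7; order=[0,1,2,7]; indeg=(0,0,0,1,0,2,0,0,0)
step 5: output 4; order=[0,1,2,7,4]; indeg=(0,0,0,1,0,1,0,0,0)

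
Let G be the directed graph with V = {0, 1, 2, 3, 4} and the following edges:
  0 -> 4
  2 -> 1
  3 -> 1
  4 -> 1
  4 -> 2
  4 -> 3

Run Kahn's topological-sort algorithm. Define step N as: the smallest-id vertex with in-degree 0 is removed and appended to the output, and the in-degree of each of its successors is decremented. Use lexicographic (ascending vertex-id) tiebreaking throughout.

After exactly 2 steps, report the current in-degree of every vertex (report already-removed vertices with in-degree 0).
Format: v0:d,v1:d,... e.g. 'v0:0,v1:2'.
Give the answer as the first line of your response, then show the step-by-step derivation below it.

v0:0,v1:2,v2:0,v3:0,v4:0

step 1: output 0; order=[0]; indeg=(0,3,1,1,0)
step 2: output 4; order=[0,4]; indeg=(0,2,0,0,0)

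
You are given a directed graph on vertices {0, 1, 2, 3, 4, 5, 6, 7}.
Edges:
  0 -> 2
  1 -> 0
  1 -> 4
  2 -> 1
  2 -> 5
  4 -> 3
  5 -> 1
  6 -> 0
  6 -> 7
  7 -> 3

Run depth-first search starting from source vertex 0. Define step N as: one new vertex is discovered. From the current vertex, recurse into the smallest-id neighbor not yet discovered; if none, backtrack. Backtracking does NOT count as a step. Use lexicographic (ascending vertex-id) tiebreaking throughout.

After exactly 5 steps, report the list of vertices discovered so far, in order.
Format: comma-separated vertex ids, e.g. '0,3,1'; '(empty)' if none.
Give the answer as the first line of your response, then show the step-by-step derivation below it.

0,2,1,4,3

step 1: discover 0; path=0; order=0
step 2: discover 2; path=0>2; order=0,2
step 3: discover 1; path=0>2>1; order=0,2,1
step 4: discover 4; path=0>2>1>4; order=0,2,1,4
step 5: discover 3; path=0>2>1>4>3; order=0,2,1,4,3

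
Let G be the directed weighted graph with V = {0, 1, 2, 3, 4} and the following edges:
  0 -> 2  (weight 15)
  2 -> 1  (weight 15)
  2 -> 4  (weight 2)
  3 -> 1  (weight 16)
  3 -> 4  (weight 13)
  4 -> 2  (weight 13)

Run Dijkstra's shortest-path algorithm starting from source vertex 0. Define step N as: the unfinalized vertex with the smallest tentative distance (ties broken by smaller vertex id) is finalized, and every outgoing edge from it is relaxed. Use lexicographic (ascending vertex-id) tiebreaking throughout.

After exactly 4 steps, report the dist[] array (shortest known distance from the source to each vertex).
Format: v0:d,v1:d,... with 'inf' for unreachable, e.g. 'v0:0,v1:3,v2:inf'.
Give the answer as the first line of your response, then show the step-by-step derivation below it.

v0:0,v1:30,v2:15,v3:inf,v4:17

step 1: dist = v0:0,v1:inf,v2:15,v3:inf,v4:inf
step 2: dist = v0:0,v1:30,v2:15,v3:inf,v4:17
step 3: dist = v0:0,v1:30,v2:15,v3:inf,v4:17
step 4: dist = v0:0,v1:30,v2:15,v3:inf,v4:17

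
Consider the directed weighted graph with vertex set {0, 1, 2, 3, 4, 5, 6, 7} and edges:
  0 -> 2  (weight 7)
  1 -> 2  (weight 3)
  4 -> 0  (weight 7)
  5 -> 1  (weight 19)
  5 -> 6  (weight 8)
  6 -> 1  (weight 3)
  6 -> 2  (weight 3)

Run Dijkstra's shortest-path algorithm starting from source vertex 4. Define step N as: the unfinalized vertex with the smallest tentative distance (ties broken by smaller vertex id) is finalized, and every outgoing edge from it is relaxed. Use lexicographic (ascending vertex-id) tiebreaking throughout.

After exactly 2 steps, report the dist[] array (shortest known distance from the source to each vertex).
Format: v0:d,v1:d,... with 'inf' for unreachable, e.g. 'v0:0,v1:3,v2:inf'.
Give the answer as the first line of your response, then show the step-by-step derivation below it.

v0:7,v1:inf,v2:14,v3:inf,v4:0,v5:inf,v6:inf,v7:inf

step 1: dist = v0:7,v1:inf,v2:inf,v3:inf,v4:0,v5:inf,v6:inf,v7:inf
step 2: dist = v0:7,v1:inf,v2:14,v3:inf,v4:0,v5:inf,v6:inf,v7:inf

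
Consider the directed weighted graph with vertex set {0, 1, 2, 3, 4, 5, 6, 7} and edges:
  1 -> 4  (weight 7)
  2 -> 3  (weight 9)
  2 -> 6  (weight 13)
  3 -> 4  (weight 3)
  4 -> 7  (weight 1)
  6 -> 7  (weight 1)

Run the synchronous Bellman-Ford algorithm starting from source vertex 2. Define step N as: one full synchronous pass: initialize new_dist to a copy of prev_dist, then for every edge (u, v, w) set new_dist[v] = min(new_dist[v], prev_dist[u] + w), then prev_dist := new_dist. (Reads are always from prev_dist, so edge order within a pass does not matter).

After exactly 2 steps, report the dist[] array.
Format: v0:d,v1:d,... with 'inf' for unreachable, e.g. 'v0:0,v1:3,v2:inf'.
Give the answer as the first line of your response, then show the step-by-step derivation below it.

v0:inf,v1:inf,v2:0,v3:9,v4:12,v5:inf,v6:13,v7:14

step 1: dist = v0:inf,v1:inf,v2:0,v3:9,v4:inf,v5:inf,v6:13,v7:inf
step 2: dist = v0:inf,v1:inf,v2:0,v3:9,v4:12,v5:inf,v6:13,v7:14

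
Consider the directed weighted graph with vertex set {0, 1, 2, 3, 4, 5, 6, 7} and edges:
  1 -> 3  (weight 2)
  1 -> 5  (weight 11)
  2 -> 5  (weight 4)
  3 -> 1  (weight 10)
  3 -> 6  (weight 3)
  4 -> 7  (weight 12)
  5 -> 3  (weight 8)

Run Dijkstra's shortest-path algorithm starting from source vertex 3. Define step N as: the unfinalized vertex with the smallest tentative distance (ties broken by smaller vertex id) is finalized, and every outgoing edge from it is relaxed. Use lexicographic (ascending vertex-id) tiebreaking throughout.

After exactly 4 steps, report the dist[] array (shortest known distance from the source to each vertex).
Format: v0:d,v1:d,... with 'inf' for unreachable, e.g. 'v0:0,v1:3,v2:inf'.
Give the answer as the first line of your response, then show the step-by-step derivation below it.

v0:inf,v1:10,v2:inf,v3:0,v4:inf,v5:21,v6:3,v7:inf

step 1: dist = v0:inf,v1:10,v2:inf,v3:0,v4:inf,v5:inf,v6:3,v7:inf
step 2: dist = v0:inf,v1:10,v2:inf,v3:0,v4:inf,v5:inf,v6:3,v7:inf
step 3: dist = v0:inf,v1:10,v2:inf,v3:0,v4:inf,v5:21,v6:3,v7:inf
step 4: dist = v0:inf,v1:10,v2:inf,v3:0,v4:inf,v5:21,v6:3,v7:inf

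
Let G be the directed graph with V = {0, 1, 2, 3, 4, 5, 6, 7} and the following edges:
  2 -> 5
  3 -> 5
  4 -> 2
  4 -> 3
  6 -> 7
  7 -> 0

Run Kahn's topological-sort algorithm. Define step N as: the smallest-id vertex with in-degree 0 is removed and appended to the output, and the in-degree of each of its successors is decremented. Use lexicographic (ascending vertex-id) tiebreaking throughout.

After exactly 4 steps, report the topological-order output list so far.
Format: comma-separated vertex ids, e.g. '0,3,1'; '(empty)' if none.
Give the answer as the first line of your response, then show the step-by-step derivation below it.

1,4,2,3

step 1: output 1; order=[1]; indeg=(1,0,1,1,0,2,0,1)
step 2: output 4; order=[1,4]; indeg=(1,0,0,0,0,2,0,1)
step 3: output 2; order=[1,4,2]; indeg=(1,0,0,0,0,1,0,1)
step 4: output 3; order=[1,4,2,3]; indeg=(1,0,0,0,0,0,0,1)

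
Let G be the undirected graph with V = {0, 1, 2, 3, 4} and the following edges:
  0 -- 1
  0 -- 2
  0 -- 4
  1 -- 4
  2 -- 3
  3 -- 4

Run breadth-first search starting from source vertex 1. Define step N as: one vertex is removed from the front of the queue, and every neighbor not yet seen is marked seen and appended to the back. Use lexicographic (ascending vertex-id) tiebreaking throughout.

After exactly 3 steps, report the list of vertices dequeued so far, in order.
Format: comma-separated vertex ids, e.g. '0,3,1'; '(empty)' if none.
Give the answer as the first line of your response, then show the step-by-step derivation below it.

1,0,4

step 1: dequeue 1; queue=[0,4]; order=1
step 2: dequeue 0; queue=[4,2]; order=1,0
step 3: dequeue 4; queue=[2,3]; order=1,0,4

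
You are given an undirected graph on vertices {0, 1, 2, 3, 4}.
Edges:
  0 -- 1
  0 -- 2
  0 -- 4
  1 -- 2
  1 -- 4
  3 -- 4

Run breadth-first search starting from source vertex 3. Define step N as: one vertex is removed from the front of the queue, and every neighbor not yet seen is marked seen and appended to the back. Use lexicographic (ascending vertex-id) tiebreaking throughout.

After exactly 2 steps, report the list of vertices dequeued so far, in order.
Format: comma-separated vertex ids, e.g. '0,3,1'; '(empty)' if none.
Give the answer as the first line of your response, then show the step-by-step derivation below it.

3,4

step 1: dequeue 3; queue=[4]; order=3
step 2: dequeue 4; queue=[0,1]; order=3,4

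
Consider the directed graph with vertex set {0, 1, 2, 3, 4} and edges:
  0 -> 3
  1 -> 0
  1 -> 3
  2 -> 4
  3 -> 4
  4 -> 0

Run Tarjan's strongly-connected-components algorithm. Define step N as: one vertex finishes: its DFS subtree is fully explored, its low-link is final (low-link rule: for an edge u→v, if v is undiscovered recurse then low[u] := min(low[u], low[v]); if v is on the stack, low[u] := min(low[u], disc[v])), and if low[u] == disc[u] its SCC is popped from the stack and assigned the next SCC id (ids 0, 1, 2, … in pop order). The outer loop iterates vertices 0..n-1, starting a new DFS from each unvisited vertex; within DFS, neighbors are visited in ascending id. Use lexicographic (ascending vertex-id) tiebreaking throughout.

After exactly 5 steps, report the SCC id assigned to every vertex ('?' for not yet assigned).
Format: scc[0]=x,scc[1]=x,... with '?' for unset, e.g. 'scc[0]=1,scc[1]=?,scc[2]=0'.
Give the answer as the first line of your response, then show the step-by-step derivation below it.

scc[0]=0,scc[1]=1,scc[2]=2,scc[3]=0,scc[4]=0

step 1: low=(low[0]=0,low[1]=?,low[2]=?,low[3]=1,low[4]=0); scc=(scc[0]=?,scc[1]=?,scc[2]=?,scc[3]=?,scc[4]=?)
step 2: low=(low[0]=0,low[1]=?,low[2]=?,low[3]=0,low[4]=0); scc=(scc[0]=?,scc[1]=?,scc[2]=?,scc[3]=?,scc[4]=?)
step 3: low=(low[0]=0,low[1]=?,low[2]=?,low[3]=0,low[4]=0); scc=(scc[0]=0,scc[1]=?,scc[2]=?,scc[3]=0,scc[4]=0)
step 4: low=(low[0]=0,low[1]=3,low[2]=?,low[3]=0,low[4]=0); scc=(scc[0]=0,scc[1]=1,scc[2]=?,scc[3]=0,scc[4]=0)
step 5: low=(low[0]=0,low[1]=3,low[2]=4,low[3]=0,low[4]=0); scc=(scc[0]=0,scc[1]=1,scc[2]=2,scc[3]=0,scc[4]=0)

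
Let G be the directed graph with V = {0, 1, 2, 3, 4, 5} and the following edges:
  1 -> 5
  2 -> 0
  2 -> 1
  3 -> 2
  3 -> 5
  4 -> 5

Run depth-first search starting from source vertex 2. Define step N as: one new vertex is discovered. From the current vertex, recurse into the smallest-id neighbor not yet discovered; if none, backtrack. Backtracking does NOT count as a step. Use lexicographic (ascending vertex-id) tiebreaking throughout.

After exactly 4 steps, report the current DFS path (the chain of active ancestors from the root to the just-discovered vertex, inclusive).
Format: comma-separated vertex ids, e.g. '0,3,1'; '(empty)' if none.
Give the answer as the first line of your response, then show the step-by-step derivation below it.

2,1,5

step 1: discover 2; path=2; order=2
step 2: discover 0; path=2>0; order=2,0
step 3: discover 1; path=2>1; order=2,0,1
step 4: discover 5; path=2>1>5; order=2,0,1,5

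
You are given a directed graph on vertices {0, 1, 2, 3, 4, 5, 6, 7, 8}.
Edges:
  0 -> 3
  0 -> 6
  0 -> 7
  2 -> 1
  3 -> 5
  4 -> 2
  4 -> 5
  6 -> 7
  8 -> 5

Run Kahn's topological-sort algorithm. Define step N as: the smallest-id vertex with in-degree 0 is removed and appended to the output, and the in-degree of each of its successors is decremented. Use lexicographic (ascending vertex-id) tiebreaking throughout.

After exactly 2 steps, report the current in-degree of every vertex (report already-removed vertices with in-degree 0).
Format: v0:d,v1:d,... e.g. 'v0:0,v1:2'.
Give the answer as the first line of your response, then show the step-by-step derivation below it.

v0:0,v1:1,v2:1,v3:0,v4:0,v5:2,v6:0,v7:1,v8:0

step 1: output 0; order=[0]; indeg=(0,1,1,0,0,3,0,1,0)
step 2: output 3; order=[0,3]; indeg=(0,1,1,0,0,2,0,1,0)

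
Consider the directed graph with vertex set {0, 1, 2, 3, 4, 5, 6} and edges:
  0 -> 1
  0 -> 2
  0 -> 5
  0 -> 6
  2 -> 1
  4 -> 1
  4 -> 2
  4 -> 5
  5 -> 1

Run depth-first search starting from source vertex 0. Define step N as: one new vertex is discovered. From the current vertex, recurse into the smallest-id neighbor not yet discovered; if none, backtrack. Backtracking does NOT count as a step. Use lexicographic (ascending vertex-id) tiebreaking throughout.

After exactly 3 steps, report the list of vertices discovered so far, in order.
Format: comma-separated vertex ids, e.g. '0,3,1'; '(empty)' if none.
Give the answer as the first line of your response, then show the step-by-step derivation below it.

0,1,2

step 1: discover 0; path=0; order=0
step 2: discover 1; path=0>1; order=0,1
step 3: discover 2; path=0>2; order=0,1,2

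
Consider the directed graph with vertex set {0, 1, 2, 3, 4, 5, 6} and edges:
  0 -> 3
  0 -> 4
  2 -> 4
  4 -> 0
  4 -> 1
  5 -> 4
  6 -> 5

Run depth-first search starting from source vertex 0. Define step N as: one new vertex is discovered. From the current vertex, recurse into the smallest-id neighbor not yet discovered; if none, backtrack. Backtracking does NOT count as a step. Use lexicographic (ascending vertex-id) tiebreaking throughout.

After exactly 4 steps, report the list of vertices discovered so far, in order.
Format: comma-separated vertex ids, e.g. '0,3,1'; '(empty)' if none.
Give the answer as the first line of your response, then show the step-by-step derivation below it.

0,3,4,1

step 1: discover 0; path=0; order=0
step 2: discover 3; path=0>3; order=0,3
step 3: discover 4; path=0>4; order=0,3,4
step 4: discover 1; path=0>4>1; order=0,3,4,1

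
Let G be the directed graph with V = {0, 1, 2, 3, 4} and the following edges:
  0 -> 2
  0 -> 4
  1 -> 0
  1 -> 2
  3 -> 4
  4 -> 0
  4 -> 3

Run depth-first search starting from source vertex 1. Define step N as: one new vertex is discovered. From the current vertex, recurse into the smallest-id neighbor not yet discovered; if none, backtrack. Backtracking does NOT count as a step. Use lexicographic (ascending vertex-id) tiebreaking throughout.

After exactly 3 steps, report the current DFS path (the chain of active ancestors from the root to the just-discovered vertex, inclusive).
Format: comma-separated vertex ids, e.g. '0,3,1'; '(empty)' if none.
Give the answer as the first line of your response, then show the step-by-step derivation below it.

1,0,2

step 1: discover 1; path=1; order=1
step 2: discover 0; path=1>0; order=1,0
step 3: discover 2; path=1>0>2; order=1,0,2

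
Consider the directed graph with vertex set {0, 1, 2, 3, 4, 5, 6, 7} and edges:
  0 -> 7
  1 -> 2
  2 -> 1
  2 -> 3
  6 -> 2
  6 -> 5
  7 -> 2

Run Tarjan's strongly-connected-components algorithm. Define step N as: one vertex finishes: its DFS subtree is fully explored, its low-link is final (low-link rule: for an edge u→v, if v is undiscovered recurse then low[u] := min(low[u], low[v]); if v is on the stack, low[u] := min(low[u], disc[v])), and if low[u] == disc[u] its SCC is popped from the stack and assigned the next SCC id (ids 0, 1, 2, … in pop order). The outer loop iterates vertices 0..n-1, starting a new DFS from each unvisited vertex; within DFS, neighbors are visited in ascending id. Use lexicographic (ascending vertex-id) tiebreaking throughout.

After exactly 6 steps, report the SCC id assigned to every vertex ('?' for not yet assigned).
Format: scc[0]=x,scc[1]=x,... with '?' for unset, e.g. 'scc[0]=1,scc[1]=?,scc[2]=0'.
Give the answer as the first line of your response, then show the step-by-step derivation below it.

scc[0]=3,scc[1]=1,scc[2]=1,scc[3]=0,scc[4]=4,scc[5]=?,scc[6]=?,scc[7]=2

step 1: low=(low[0]=0,low[1]=2,low[2]=2,low[3]=?,low[4]=?,low[5]=?,low[6]=?,low[7]=1); scc=(scc[0]=?,scc[1]=?,scc[2]=?,scc[3]=?,scc[4]=?,scc[5]=?,scc[6]=?,scc[7]=?)
step 2: low=(low[0]=0,low[1]=2,low[2]=2,low[3]=4,low[4]=?,low[5]=?,low[6]=?,low[7]=1); scc=(scc[0]=?,scc[1]=?,scc[2]=?,scc[3]=0,scc[4]=?,scc[5]=?,scc[6]=?,scc[7]=?)
step 3: low=(low[0]=0,low[1]=2,low[2]=2,low[3]=4,low[4]=?,low[5]=?,low[6]=?,low[7]=1); scc=(scc[0]=?,scc[1]=1,scc[2]=1,scc[3]=0,scc[4]=?,scc[5]=?,scc[6]=?,scc[7]=?)
step 4: low=(low[0]=0,low[1]=2,low[2]=2,low[3]=4,low[4]=?,low[5]=?,low[6]=?,low[7]=1); scc=(scc[0]=?,scc[1]=1,scc[2]=1,scc[3]=0,scc[4]=?,scc[5]=?,scc[6]=?,scc[7]=2)
step 5: low=(low[0]=0,low[1]=2,low[2]=2,low[3]=4,low[4]=?,low[5]=?,low[6]=?,low[7]=1); scc=(scc[0]=3,scc[1]=1,scc[2]=1,scc[3]=0,scc[4]=?,scc[5]=?,scc[6]=?,scc[7]=2)
step 6: low=(low[0]=0,low[1]=2,low[2]=2,low[3]=4,low[4]=5,low[5]=?,low[6]=?,low[7]=1); scc=(scc[0]=3,scc[1]=1,scc[2]=1,scc[3]=0,scc[4]=4,scc[5]=?,scc[6]=?,scc[7]=2)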